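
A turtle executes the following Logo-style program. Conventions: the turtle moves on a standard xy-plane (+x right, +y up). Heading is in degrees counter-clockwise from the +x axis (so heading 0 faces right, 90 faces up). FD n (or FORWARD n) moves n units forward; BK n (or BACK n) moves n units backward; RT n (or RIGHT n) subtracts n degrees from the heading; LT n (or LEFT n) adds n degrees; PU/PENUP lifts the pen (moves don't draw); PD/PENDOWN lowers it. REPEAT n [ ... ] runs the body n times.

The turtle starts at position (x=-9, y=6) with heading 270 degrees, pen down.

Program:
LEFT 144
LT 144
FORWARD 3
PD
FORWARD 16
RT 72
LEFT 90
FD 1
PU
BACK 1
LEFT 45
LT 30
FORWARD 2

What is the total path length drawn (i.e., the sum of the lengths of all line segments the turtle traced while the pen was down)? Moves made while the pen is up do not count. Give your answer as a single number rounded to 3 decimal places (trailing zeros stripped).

Executing turtle program step by step:
Start: pos=(-9,6), heading=270, pen down
LT 144: heading 270 -> 54
LT 144: heading 54 -> 198
FD 3: (-9,6) -> (-11.853,5.073) [heading=198, draw]
PD: pen down
FD 16: (-11.853,5.073) -> (-27.07,0.129) [heading=198, draw]
RT 72: heading 198 -> 126
LT 90: heading 126 -> 216
FD 1: (-27.07,0.129) -> (-27.879,-0.459) [heading=216, draw]
PU: pen up
BK 1: (-27.879,-0.459) -> (-27.07,0.129) [heading=216, move]
LT 45: heading 216 -> 261
LT 30: heading 261 -> 291
FD 2: (-27.07,0.129) -> (-26.353,-1.738) [heading=291, move]
Final: pos=(-26.353,-1.738), heading=291, 3 segment(s) drawn

Segment lengths:
  seg 1: (-9,6) -> (-11.853,5.073), length = 3
  seg 2: (-11.853,5.073) -> (-27.07,0.129), length = 16
  seg 3: (-27.07,0.129) -> (-27.879,-0.459), length = 1
Total = 20

Answer: 20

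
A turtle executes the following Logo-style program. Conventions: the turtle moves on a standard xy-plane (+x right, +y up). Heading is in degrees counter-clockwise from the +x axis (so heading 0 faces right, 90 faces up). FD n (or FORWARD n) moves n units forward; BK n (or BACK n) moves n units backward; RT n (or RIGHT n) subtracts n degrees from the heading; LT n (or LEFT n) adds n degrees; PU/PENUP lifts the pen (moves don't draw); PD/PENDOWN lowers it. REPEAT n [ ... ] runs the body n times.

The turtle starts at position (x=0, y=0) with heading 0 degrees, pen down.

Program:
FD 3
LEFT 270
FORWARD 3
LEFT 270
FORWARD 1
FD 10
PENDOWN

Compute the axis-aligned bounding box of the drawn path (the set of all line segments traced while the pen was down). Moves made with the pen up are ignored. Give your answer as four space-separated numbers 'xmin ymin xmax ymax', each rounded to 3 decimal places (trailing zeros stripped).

Executing turtle program step by step:
Start: pos=(0,0), heading=0, pen down
FD 3: (0,0) -> (3,0) [heading=0, draw]
LT 270: heading 0 -> 270
FD 3: (3,0) -> (3,-3) [heading=270, draw]
LT 270: heading 270 -> 180
FD 1: (3,-3) -> (2,-3) [heading=180, draw]
FD 10: (2,-3) -> (-8,-3) [heading=180, draw]
PD: pen down
Final: pos=(-8,-3), heading=180, 4 segment(s) drawn

Segment endpoints: x in {-8, 0, 2, 3, 3}, y in {-3, -3, -3, 0}
xmin=-8, ymin=-3, xmax=3, ymax=0

Answer: -8 -3 3 0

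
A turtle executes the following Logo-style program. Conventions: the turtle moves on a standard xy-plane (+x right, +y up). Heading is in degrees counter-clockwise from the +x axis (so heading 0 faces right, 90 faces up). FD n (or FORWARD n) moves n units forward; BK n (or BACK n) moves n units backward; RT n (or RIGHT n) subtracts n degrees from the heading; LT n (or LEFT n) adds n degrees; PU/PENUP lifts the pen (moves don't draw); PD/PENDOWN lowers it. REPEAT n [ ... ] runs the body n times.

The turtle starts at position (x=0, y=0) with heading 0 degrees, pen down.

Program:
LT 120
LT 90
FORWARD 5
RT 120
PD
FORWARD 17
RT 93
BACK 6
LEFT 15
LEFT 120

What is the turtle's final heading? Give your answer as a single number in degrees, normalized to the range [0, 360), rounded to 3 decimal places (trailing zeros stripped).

Answer: 132

Derivation:
Executing turtle program step by step:
Start: pos=(0,0), heading=0, pen down
LT 120: heading 0 -> 120
LT 90: heading 120 -> 210
FD 5: (0,0) -> (-4.33,-2.5) [heading=210, draw]
RT 120: heading 210 -> 90
PD: pen down
FD 17: (-4.33,-2.5) -> (-4.33,14.5) [heading=90, draw]
RT 93: heading 90 -> 357
BK 6: (-4.33,14.5) -> (-10.322,14.814) [heading=357, draw]
LT 15: heading 357 -> 12
LT 120: heading 12 -> 132
Final: pos=(-10.322,14.814), heading=132, 3 segment(s) drawn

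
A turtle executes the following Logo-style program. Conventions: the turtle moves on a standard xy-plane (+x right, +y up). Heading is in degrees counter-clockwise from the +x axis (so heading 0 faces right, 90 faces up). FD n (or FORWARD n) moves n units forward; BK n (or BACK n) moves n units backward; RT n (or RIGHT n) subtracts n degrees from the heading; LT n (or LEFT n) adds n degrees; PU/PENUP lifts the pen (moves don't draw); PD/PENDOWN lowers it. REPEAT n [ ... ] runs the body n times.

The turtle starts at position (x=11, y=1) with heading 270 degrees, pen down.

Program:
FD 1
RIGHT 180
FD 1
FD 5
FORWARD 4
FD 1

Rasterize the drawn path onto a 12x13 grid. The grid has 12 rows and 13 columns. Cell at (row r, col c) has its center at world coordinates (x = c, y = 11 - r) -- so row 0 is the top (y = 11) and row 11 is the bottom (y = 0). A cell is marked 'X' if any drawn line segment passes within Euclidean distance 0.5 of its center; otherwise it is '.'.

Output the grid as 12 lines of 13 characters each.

Answer: ...........X.
...........X.
...........X.
...........X.
...........X.
...........X.
...........X.
...........X.
...........X.
...........X.
...........X.
...........X.

Derivation:
Segment 0: (11,1) -> (11,0)
Segment 1: (11,0) -> (11,1)
Segment 2: (11,1) -> (11,6)
Segment 3: (11,6) -> (11,10)
Segment 4: (11,10) -> (11,11)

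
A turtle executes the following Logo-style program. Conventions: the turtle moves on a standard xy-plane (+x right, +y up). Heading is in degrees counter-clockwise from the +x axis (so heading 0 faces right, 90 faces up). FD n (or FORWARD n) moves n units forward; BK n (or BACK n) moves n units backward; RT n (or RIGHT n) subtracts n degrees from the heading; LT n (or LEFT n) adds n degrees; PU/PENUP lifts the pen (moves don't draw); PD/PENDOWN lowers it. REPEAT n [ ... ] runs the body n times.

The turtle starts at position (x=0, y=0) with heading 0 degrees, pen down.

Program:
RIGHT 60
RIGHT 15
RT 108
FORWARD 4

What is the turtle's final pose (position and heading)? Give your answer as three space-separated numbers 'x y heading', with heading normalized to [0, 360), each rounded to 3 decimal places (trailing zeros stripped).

Executing turtle program step by step:
Start: pos=(0,0), heading=0, pen down
RT 60: heading 0 -> 300
RT 15: heading 300 -> 285
RT 108: heading 285 -> 177
FD 4: (0,0) -> (-3.995,0.209) [heading=177, draw]
Final: pos=(-3.995,0.209), heading=177, 1 segment(s) drawn

Answer: -3.995 0.209 177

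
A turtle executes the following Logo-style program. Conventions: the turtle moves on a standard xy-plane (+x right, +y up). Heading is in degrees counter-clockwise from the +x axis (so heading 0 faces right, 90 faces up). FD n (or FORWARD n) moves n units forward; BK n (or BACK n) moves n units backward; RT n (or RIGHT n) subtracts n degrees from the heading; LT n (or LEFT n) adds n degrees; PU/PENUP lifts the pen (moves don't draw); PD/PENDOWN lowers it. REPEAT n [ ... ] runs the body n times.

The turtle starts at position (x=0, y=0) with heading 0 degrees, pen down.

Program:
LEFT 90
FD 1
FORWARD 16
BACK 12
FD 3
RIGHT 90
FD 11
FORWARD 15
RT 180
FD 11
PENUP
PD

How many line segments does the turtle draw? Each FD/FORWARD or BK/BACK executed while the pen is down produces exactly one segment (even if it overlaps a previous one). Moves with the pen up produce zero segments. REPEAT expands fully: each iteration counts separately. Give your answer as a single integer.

Answer: 7

Derivation:
Executing turtle program step by step:
Start: pos=(0,0), heading=0, pen down
LT 90: heading 0 -> 90
FD 1: (0,0) -> (0,1) [heading=90, draw]
FD 16: (0,1) -> (0,17) [heading=90, draw]
BK 12: (0,17) -> (0,5) [heading=90, draw]
FD 3: (0,5) -> (0,8) [heading=90, draw]
RT 90: heading 90 -> 0
FD 11: (0,8) -> (11,8) [heading=0, draw]
FD 15: (11,8) -> (26,8) [heading=0, draw]
RT 180: heading 0 -> 180
FD 11: (26,8) -> (15,8) [heading=180, draw]
PU: pen up
PD: pen down
Final: pos=(15,8), heading=180, 7 segment(s) drawn
Segments drawn: 7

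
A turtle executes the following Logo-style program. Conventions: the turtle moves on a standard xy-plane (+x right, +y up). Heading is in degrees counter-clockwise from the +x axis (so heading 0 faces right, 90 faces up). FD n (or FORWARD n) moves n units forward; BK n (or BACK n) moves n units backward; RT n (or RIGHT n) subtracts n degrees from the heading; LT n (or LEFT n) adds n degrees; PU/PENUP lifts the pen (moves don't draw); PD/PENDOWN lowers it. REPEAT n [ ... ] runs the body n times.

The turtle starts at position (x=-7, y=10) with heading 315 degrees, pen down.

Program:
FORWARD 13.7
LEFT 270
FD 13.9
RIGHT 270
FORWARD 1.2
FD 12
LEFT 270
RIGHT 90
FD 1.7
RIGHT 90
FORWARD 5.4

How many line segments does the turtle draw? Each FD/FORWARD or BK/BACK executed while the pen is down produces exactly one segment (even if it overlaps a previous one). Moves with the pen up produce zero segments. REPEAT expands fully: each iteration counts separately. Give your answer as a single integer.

Answer: 6

Derivation:
Executing turtle program step by step:
Start: pos=(-7,10), heading=315, pen down
FD 13.7: (-7,10) -> (2.687,0.313) [heading=315, draw]
LT 270: heading 315 -> 225
FD 13.9: (2.687,0.313) -> (-7.141,-9.516) [heading=225, draw]
RT 270: heading 225 -> 315
FD 1.2: (-7.141,-9.516) -> (-6.293,-10.365) [heading=315, draw]
FD 12: (-6.293,-10.365) -> (2.192,-18.85) [heading=315, draw]
LT 270: heading 315 -> 225
RT 90: heading 225 -> 135
FD 1.7: (2.192,-18.85) -> (0.99,-17.648) [heading=135, draw]
RT 90: heading 135 -> 45
FD 5.4: (0.99,-17.648) -> (4.809,-13.829) [heading=45, draw]
Final: pos=(4.809,-13.829), heading=45, 6 segment(s) drawn
Segments drawn: 6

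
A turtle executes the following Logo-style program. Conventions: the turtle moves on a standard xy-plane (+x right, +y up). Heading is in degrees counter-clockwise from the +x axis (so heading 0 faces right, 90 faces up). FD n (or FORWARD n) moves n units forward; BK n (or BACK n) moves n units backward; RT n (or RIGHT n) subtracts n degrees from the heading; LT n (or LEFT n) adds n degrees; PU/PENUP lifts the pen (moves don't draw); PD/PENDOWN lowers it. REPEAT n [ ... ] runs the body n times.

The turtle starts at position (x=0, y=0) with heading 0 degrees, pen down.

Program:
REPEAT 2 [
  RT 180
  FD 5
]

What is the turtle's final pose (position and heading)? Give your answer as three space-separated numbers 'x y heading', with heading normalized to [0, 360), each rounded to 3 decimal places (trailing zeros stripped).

Executing turtle program step by step:
Start: pos=(0,0), heading=0, pen down
REPEAT 2 [
  -- iteration 1/2 --
  RT 180: heading 0 -> 180
  FD 5: (0,0) -> (-5,0) [heading=180, draw]
  -- iteration 2/2 --
  RT 180: heading 180 -> 0
  FD 5: (-5,0) -> (0,0) [heading=0, draw]
]
Final: pos=(0,0), heading=0, 2 segment(s) drawn

Answer: 0 0 0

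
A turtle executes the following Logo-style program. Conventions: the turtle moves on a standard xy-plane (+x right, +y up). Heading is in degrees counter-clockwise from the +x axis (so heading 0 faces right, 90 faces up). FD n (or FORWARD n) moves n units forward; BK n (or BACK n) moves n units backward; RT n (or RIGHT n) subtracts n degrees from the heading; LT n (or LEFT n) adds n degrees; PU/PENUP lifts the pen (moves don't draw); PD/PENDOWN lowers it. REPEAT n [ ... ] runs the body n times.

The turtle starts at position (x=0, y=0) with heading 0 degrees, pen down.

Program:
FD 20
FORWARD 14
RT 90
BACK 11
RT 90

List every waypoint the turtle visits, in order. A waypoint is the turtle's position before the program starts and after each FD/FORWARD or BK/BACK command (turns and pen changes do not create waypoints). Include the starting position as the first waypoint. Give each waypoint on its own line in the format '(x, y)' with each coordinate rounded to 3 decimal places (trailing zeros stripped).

Answer: (0, 0)
(20, 0)
(34, 0)
(34, 11)

Derivation:
Executing turtle program step by step:
Start: pos=(0,0), heading=0, pen down
FD 20: (0,0) -> (20,0) [heading=0, draw]
FD 14: (20,0) -> (34,0) [heading=0, draw]
RT 90: heading 0 -> 270
BK 11: (34,0) -> (34,11) [heading=270, draw]
RT 90: heading 270 -> 180
Final: pos=(34,11), heading=180, 3 segment(s) drawn
Waypoints (4 total):
(0, 0)
(20, 0)
(34, 0)
(34, 11)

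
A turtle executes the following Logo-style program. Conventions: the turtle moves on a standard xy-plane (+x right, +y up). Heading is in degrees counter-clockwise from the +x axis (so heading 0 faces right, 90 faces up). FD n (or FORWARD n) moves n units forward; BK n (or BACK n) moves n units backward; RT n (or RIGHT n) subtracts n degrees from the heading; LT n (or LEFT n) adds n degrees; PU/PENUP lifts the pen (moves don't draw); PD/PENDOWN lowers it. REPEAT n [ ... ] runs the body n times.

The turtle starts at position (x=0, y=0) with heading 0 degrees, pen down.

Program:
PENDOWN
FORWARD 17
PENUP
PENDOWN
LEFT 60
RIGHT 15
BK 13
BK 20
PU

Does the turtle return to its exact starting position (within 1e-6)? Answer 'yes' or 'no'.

Executing turtle program step by step:
Start: pos=(0,0), heading=0, pen down
PD: pen down
FD 17: (0,0) -> (17,0) [heading=0, draw]
PU: pen up
PD: pen down
LT 60: heading 0 -> 60
RT 15: heading 60 -> 45
BK 13: (17,0) -> (7.808,-9.192) [heading=45, draw]
BK 20: (7.808,-9.192) -> (-6.335,-23.335) [heading=45, draw]
PU: pen up
Final: pos=(-6.335,-23.335), heading=45, 3 segment(s) drawn

Start position: (0, 0)
Final position: (-6.335, -23.335)
Distance = 24.179; >= 1e-6 -> NOT closed

Answer: no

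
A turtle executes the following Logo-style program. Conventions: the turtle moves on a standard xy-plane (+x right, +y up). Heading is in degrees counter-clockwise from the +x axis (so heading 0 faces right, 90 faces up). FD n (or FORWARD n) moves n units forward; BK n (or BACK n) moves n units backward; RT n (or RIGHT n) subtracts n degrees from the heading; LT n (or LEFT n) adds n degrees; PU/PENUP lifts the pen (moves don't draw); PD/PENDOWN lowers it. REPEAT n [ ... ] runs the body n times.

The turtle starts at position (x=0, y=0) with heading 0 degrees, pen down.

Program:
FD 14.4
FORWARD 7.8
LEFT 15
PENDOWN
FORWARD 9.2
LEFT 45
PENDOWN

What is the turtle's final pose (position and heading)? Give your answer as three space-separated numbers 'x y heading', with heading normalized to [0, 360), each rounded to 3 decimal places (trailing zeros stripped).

Executing turtle program step by step:
Start: pos=(0,0), heading=0, pen down
FD 14.4: (0,0) -> (14.4,0) [heading=0, draw]
FD 7.8: (14.4,0) -> (22.2,0) [heading=0, draw]
LT 15: heading 0 -> 15
PD: pen down
FD 9.2: (22.2,0) -> (31.087,2.381) [heading=15, draw]
LT 45: heading 15 -> 60
PD: pen down
Final: pos=(31.087,2.381), heading=60, 3 segment(s) drawn

Answer: 31.087 2.381 60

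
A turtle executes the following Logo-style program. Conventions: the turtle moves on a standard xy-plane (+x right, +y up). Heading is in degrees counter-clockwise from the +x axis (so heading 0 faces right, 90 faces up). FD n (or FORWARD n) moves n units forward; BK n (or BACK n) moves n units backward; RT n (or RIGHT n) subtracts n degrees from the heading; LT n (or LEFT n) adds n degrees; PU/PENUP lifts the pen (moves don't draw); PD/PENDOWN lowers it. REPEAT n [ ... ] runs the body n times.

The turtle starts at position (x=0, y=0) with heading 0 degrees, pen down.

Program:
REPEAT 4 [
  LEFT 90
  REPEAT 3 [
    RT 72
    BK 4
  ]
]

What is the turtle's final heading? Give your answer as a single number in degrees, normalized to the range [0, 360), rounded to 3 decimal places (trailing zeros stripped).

Executing turtle program step by step:
Start: pos=(0,0), heading=0, pen down
REPEAT 4 [
  -- iteration 1/4 --
  LT 90: heading 0 -> 90
  REPEAT 3 [
    -- iteration 1/3 --
    RT 72: heading 90 -> 18
    BK 4: (0,0) -> (-3.804,-1.236) [heading=18, draw]
    -- iteration 2/3 --
    RT 72: heading 18 -> 306
    BK 4: (-3.804,-1.236) -> (-6.155,2) [heading=306, draw]
    -- iteration 3/3 --
    RT 72: heading 306 -> 234
    BK 4: (-6.155,2) -> (-3.804,5.236) [heading=234, draw]
  ]
  -- iteration 2/4 --
  LT 90: heading 234 -> 324
  REPEAT 3 [
    -- iteration 1/3 --
    RT 72: heading 324 -> 252
    BK 4: (-3.804,5.236) -> (-2.568,9.04) [heading=252, draw]
    -- iteration 2/3 --
    RT 72: heading 252 -> 180
    BK 4: (-2.568,9.04) -> (1.432,9.04) [heading=180, draw]
    -- iteration 3/3 --
    RT 72: heading 180 -> 108
    BK 4: (1.432,9.04) -> (2.668,5.236) [heading=108, draw]
  ]
  -- iteration 3/4 --
  LT 90: heading 108 -> 198
  REPEAT 3 [
    -- iteration 1/3 --
    RT 72: heading 198 -> 126
    BK 4: (2.668,5.236) -> (5.019,2) [heading=126, draw]
    -- iteration 2/3 --
    RT 72: heading 126 -> 54
    BK 4: (5.019,2) -> (2.668,-1.236) [heading=54, draw]
    -- iteration 3/3 --
    RT 72: heading 54 -> 342
    BK 4: (2.668,-1.236) -> (-1.136,0) [heading=342, draw]
  ]
  -- iteration 4/4 --
  LT 90: heading 342 -> 72
  REPEAT 3 [
    -- iteration 1/3 --
    RT 72: heading 72 -> 0
    BK 4: (-1.136,0) -> (-5.136,0) [heading=0, draw]
    -- iteration 2/3 --
    RT 72: heading 0 -> 288
    BK 4: (-5.136,0) -> (-6.372,3.804) [heading=288, draw]
    -- iteration 3/3 --
    RT 72: heading 288 -> 216
    BK 4: (-6.372,3.804) -> (-3.136,6.155) [heading=216, draw]
  ]
]
Final: pos=(-3.136,6.155), heading=216, 12 segment(s) drawn

Answer: 216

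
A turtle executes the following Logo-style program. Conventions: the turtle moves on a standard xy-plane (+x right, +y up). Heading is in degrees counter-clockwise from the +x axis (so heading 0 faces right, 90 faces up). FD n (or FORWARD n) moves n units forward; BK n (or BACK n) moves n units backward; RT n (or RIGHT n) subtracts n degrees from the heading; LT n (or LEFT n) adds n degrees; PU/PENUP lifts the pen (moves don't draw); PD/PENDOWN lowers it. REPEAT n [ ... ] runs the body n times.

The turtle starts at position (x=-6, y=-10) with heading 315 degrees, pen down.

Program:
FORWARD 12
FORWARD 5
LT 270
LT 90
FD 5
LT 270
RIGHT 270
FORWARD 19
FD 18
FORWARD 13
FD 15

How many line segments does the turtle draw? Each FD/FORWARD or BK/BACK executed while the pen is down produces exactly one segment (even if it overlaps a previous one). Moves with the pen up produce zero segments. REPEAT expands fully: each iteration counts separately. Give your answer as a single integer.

Executing turtle program step by step:
Start: pos=(-6,-10), heading=315, pen down
FD 12: (-6,-10) -> (2.485,-18.485) [heading=315, draw]
FD 5: (2.485,-18.485) -> (6.021,-22.021) [heading=315, draw]
LT 270: heading 315 -> 225
LT 90: heading 225 -> 315
FD 5: (6.021,-22.021) -> (9.556,-25.556) [heading=315, draw]
LT 270: heading 315 -> 225
RT 270: heading 225 -> 315
FD 19: (9.556,-25.556) -> (22.991,-38.991) [heading=315, draw]
FD 18: (22.991,-38.991) -> (35.719,-51.719) [heading=315, draw]
FD 13: (35.719,-51.719) -> (44.912,-60.912) [heading=315, draw]
FD 15: (44.912,-60.912) -> (55.518,-71.518) [heading=315, draw]
Final: pos=(55.518,-71.518), heading=315, 7 segment(s) drawn
Segments drawn: 7

Answer: 7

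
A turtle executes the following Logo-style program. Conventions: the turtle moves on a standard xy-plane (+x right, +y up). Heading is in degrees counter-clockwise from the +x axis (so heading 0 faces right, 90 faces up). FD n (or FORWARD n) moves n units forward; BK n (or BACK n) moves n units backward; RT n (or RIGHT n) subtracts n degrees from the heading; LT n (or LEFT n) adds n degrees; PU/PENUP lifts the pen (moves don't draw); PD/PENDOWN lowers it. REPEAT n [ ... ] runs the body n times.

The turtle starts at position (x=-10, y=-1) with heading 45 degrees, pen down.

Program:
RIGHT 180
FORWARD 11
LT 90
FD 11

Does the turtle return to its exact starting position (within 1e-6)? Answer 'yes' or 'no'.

Executing turtle program step by step:
Start: pos=(-10,-1), heading=45, pen down
RT 180: heading 45 -> 225
FD 11: (-10,-1) -> (-17.778,-8.778) [heading=225, draw]
LT 90: heading 225 -> 315
FD 11: (-17.778,-8.778) -> (-10,-16.556) [heading=315, draw]
Final: pos=(-10,-16.556), heading=315, 2 segment(s) drawn

Start position: (-10, -1)
Final position: (-10, -16.556)
Distance = 15.556; >= 1e-6 -> NOT closed

Answer: no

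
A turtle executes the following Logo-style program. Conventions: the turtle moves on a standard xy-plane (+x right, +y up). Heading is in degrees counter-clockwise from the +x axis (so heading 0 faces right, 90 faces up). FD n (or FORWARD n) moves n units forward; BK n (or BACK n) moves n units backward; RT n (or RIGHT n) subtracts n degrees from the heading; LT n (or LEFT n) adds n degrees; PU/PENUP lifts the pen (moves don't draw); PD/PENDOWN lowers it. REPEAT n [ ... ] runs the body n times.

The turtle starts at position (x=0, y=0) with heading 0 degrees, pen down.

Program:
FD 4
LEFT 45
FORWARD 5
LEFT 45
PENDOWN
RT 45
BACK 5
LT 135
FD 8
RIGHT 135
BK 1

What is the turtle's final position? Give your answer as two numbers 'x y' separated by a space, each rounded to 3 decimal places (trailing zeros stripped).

Executing turtle program step by step:
Start: pos=(0,0), heading=0, pen down
FD 4: (0,0) -> (4,0) [heading=0, draw]
LT 45: heading 0 -> 45
FD 5: (4,0) -> (7.536,3.536) [heading=45, draw]
LT 45: heading 45 -> 90
PD: pen down
RT 45: heading 90 -> 45
BK 5: (7.536,3.536) -> (4,0) [heading=45, draw]
LT 135: heading 45 -> 180
FD 8: (4,0) -> (-4,0) [heading=180, draw]
RT 135: heading 180 -> 45
BK 1: (-4,0) -> (-4.707,-0.707) [heading=45, draw]
Final: pos=(-4.707,-0.707), heading=45, 5 segment(s) drawn

Answer: -4.707 -0.707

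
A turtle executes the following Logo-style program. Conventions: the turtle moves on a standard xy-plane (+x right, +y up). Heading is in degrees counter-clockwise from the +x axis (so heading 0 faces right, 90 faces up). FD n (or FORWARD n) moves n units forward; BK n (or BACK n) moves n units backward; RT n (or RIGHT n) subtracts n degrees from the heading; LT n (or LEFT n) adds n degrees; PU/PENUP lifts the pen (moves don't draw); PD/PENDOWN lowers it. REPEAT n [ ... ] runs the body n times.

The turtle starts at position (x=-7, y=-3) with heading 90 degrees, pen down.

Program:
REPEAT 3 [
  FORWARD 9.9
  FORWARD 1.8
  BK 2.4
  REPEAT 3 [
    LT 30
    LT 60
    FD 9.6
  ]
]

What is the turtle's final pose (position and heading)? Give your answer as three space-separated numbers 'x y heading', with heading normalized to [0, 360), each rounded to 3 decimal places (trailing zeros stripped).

Answer: -7.3 -3 180

Derivation:
Executing turtle program step by step:
Start: pos=(-7,-3), heading=90, pen down
REPEAT 3 [
  -- iteration 1/3 --
  FD 9.9: (-7,-3) -> (-7,6.9) [heading=90, draw]
  FD 1.8: (-7,6.9) -> (-7,8.7) [heading=90, draw]
  BK 2.4: (-7,8.7) -> (-7,6.3) [heading=90, draw]
  REPEAT 3 [
    -- iteration 1/3 --
    LT 30: heading 90 -> 120
    LT 60: heading 120 -> 180
    FD 9.6: (-7,6.3) -> (-16.6,6.3) [heading=180, draw]
    -- iteration 2/3 --
    LT 30: heading 180 -> 210
    LT 60: heading 210 -> 270
    FD 9.6: (-16.6,6.3) -> (-16.6,-3.3) [heading=270, draw]
    -- iteration 3/3 --
    LT 30: heading 270 -> 300
    LT 60: heading 300 -> 0
    FD 9.6: (-16.6,-3.3) -> (-7,-3.3) [heading=0, draw]
  ]
  -- iteration 2/3 --
  FD 9.9: (-7,-3.3) -> (2.9,-3.3) [heading=0, draw]
  FD 1.8: (2.9,-3.3) -> (4.7,-3.3) [heading=0, draw]
  BK 2.4: (4.7,-3.3) -> (2.3,-3.3) [heading=0, draw]
  REPEAT 3 [
    -- iteration 1/3 --
    LT 30: heading 0 -> 30
    LT 60: heading 30 -> 90
    FD 9.6: (2.3,-3.3) -> (2.3,6.3) [heading=90, draw]
    -- iteration 2/3 --
    LT 30: heading 90 -> 120
    LT 60: heading 120 -> 180
    FD 9.6: (2.3,6.3) -> (-7.3,6.3) [heading=180, draw]
    -- iteration 3/3 --
    LT 30: heading 180 -> 210
    LT 60: heading 210 -> 270
    FD 9.6: (-7.3,6.3) -> (-7.3,-3.3) [heading=270, draw]
  ]
  -- iteration 3/3 --
  FD 9.9: (-7.3,-3.3) -> (-7.3,-13.2) [heading=270, draw]
  FD 1.8: (-7.3,-13.2) -> (-7.3,-15) [heading=270, draw]
  BK 2.4: (-7.3,-15) -> (-7.3,-12.6) [heading=270, draw]
  REPEAT 3 [
    -- iteration 1/3 --
    LT 30: heading 270 -> 300
    LT 60: heading 300 -> 0
    FD 9.6: (-7.3,-12.6) -> (2.3,-12.6) [heading=0, draw]
    -- iteration 2/3 --
    LT 30: heading 0 -> 30
    LT 60: heading 30 -> 90
    FD 9.6: (2.3,-12.6) -> (2.3,-3) [heading=90, draw]
    -- iteration 3/3 --
    LT 30: heading 90 -> 120
    LT 60: heading 120 -> 180
    FD 9.6: (2.3,-3) -> (-7.3,-3) [heading=180, draw]
  ]
]
Final: pos=(-7.3,-3), heading=180, 18 segment(s) drawn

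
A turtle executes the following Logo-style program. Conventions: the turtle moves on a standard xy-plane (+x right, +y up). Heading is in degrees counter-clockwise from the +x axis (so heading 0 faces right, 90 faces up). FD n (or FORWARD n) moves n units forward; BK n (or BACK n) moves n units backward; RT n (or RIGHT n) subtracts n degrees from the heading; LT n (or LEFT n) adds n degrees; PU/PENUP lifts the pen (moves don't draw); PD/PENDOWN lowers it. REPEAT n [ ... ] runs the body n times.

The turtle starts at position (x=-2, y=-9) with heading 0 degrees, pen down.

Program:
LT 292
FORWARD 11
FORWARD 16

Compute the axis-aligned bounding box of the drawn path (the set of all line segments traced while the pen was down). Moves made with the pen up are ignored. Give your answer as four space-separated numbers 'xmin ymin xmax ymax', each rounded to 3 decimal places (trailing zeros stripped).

Executing turtle program step by step:
Start: pos=(-2,-9), heading=0, pen down
LT 292: heading 0 -> 292
FD 11: (-2,-9) -> (2.121,-19.199) [heading=292, draw]
FD 16: (2.121,-19.199) -> (8.114,-34.034) [heading=292, draw]
Final: pos=(8.114,-34.034), heading=292, 2 segment(s) drawn

Segment endpoints: x in {-2, 2.121, 8.114}, y in {-34.034, -19.199, -9}
xmin=-2, ymin=-34.034, xmax=8.114, ymax=-9

Answer: -2 -34.034 8.114 -9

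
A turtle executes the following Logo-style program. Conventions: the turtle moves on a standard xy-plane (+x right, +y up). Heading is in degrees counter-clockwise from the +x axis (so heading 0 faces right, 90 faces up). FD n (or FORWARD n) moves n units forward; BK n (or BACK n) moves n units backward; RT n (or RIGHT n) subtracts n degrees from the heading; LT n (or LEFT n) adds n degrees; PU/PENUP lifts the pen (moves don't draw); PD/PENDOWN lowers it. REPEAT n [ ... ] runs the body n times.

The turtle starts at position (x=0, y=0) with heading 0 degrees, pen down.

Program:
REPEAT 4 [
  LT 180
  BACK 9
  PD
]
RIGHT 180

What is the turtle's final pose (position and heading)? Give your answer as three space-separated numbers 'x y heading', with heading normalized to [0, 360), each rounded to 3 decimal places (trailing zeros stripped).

Answer: 0 0 180

Derivation:
Executing turtle program step by step:
Start: pos=(0,0), heading=0, pen down
REPEAT 4 [
  -- iteration 1/4 --
  LT 180: heading 0 -> 180
  BK 9: (0,0) -> (9,0) [heading=180, draw]
  PD: pen down
  -- iteration 2/4 --
  LT 180: heading 180 -> 0
  BK 9: (9,0) -> (0,0) [heading=0, draw]
  PD: pen down
  -- iteration 3/4 --
  LT 180: heading 0 -> 180
  BK 9: (0,0) -> (9,0) [heading=180, draw]
  PD: pen down
  -- iteration 4/4 --
  LT 180: heading 180 -> 0
  BK 9: (9,0) -> (0,0) [heading=0, draw]
  PD: pen down
]
RT 180: heading 0 -> 180
Final: pos=(0,0), heading=180, 4 segment(s) drawn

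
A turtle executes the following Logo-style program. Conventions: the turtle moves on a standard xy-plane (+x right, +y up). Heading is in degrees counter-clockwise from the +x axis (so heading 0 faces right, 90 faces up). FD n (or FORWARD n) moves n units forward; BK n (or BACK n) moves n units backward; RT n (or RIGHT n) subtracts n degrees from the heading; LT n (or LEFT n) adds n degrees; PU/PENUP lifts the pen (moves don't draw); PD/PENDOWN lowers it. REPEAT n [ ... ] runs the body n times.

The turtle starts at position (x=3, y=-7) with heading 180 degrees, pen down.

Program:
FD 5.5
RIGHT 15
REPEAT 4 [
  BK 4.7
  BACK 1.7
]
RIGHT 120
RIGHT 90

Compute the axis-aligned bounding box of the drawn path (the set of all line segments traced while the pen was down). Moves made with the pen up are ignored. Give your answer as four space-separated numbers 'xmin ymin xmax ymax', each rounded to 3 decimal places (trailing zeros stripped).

Executing turtle program step by step:
Start: pos=(3,-7), heading=180, pen down
FD 5.5: (3,-7) -> (-2.5,-7) [heading=180, draw]
RT 15: heading 180 -> 165
REPEAT 4 [
  -- iteration 1/4 --
  BK 4.7: (-2.5,-7) -> (2.04,-8.216) [heading=165, draw]
  BK 1.7: (2.04,-8.216) -> (3.682,-8.656) [heading=165, draw]
  -- iteration 2/4 --
  BK 4.7: (3.682,-8.656) -> (8.222,-9.873) [heading=165, draw]
  BK 1.7: (8.222,-9.873) -> (9.864,-10.313) [heading=165, draw]
  -- iteration 3/4 --
  BK 4.7: (9.864,-10.313) -> (14.404,-11.529) [heading=165, draw]
  BK 1.7: (14.404,-11.529) -> (16.046,-11.969) [heading=165, draw]
  -- iteration 4/4 --
  BK 4.7: (16.046,-11.969) -> (20.586,-13.186) [heading=165, draw]
  BK 1.7: (20.586,-13.186) -> (22.228,-13.626) [heading=165, draw]
]
RT 120: heading 165 -> 45
RT 90: heading 45 -> 315
Final: pos=(22.228,-13.626), heading=315, 9 segment(s) drawn

Segment endpoints: x in {-2.5, 2.04, 3, 3.682, 8.222, 9.864, 14.404, 16.046, 20.586, 22.228}, y in {-13.626, -13.186, -11.969, -11.529, -10.313, -9.873, -8.656, -8.216, -7, -7}
xmin=-2.5, ymin=-13.626, xmax=22.228, ymax=-7

Answer: -2.5 -13.626 22.228 -7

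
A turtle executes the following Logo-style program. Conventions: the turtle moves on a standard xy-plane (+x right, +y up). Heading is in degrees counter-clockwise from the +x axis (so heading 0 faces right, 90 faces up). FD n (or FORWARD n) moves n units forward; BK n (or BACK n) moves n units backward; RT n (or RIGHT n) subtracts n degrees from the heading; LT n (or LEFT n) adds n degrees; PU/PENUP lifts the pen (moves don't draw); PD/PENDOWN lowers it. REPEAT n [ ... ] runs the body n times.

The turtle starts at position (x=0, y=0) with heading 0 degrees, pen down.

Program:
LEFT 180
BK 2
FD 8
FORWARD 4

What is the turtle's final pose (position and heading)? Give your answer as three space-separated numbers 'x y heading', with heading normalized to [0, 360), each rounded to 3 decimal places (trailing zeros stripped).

Answer: -10 0 180

Derivation:
Executing turtle program step by step:
Start: pos=(0,0), heading=0, pen down
LT 180: heading 0 -> 180
BK 2: (0,0) -> (2,0) [heading=180, draw]
FD 8: (2,0) -> (-6,0) [heading=180, draw]
FD 4: (-6,0) -> (-10,0) [heading=180, draw]
Final: pos=(-10,0), heading=180, 3 segment(s) drawn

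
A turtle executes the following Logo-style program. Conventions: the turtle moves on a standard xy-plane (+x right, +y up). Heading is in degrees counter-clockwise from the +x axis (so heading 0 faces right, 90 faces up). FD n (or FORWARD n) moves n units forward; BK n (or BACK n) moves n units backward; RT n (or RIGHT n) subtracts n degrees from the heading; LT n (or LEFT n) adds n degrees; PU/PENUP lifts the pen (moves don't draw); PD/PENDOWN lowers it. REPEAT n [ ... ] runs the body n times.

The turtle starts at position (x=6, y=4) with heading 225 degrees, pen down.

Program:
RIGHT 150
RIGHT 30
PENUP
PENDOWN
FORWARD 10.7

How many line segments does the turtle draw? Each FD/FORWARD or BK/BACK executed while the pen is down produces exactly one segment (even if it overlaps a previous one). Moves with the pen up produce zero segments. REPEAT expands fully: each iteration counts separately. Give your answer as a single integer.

Executing turtle program step by step:
Start: pos=(6,4), heading=225, pen down
RT 150: heading 225 -> 75
RT 30: heading 75 -> 45
PU: pen up
PD: pen down
FD 10.7: (6,4) -> (13.566,11.566) [heading=45, draw]
Final: pos=(13.566,11.566), heading=45, 1 segment(s) drawn
Segments drawn: 1

Answer: 1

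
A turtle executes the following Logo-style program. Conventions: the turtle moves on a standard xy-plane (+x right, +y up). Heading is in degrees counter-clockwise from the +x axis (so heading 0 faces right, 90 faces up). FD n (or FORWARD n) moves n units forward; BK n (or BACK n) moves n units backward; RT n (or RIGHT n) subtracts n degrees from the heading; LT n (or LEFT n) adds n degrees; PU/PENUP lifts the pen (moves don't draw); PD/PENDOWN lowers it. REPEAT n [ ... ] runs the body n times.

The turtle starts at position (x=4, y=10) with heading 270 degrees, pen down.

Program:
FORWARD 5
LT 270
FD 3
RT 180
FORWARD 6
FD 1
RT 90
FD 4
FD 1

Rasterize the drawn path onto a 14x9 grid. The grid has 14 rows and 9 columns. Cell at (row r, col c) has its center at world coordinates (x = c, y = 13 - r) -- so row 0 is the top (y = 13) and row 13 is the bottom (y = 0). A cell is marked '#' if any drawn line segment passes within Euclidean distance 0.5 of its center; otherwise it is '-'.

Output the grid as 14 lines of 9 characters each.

Segment 0: (4,10) -> (4,5)
Segment 1: (4,5) -> (1,5)
Segment 2: (1,5) -> (7,5)
Segment 3: (7,5) -> (8,5)
Segment 4: (8,5) -> (8,1)
Segment 5: (8,1) -> (8,-0)

Answer: ---------
---------
---------
----#----
----#----
----#----
----#----
----#----
-########
--------#
--------#
--------#
--------#
--------#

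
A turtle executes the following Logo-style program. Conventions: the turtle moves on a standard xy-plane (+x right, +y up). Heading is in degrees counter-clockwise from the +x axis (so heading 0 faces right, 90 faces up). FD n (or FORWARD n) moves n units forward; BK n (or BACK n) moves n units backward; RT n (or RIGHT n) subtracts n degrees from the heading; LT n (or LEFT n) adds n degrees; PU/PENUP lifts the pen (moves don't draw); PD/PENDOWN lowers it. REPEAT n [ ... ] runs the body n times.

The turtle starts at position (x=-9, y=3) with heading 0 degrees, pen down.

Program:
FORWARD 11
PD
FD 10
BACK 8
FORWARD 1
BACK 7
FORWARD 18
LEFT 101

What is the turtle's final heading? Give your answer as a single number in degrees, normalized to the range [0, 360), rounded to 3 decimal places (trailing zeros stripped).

Executing turtle program step by step:
Start: pos=(-9,3), heading=0, pen down
FD 11: (-9,3) -> (2,3) [heading=0, draw]
PD: pen down
FD 10: (2,3) -> (12,3) [heading=0, draw]
BK 8: (12,3) -> (4,3) [heading=0, draw]
FD 1: (4,3) -> (5,3) [heading=0, draw]
BK 7: (5,3) -> (-2,3) [heading=0, draw]
FD 18: (-2,3) -> (16,3) [heading=0, draw]
LT 101: heading 0 -> 101
Final: pos=(16,3), heading=101, 6 segment(s) drawn

Answer: 101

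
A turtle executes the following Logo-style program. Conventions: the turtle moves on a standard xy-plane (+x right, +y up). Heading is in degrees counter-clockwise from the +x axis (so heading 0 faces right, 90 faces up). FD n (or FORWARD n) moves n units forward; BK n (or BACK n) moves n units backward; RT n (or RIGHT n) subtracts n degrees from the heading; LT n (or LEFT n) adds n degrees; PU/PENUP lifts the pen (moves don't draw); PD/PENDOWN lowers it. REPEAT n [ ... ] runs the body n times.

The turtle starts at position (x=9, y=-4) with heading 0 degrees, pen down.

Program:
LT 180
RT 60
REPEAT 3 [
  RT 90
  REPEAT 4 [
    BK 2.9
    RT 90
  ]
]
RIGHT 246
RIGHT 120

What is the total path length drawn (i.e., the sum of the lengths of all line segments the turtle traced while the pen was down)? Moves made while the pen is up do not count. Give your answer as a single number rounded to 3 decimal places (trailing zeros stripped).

Answer: 34.8

Derivation:
Executing turtle program step by step:
Start: pos=(9,-4), heading=0, pen down
LT 180: heading 0 -> 180
RT 60: heading 180 -> 120
REPEAT 3 [
  -- iteration 1/3 --
  RT 90: heading 120 -> 30
  REPEAT 4 [
    -- iteration 1/4 --
    BK 2.9: (9,-4) -> (6.489,-5.45) [heading=30, draw]
    RT 90: heading 30 -> 300
    -- iteration 2/4 --
    BK 2.9: (6.489,-5.45) -> (5.039,-2.939) [heading=300, draw]
    RT 90: heading 300 -> 210
    -- iteration 3/4 --
    BK 2.9: (5.039,-2.939) -> (7.55,-1.489) [heading=210, draw]
    RT 90: heading 210 -> 120
    -- iteration 4/4 --
    BK 2.9: (7.55,-1.489) -> (9,-4) [heading=120, draw]
    RT 90: heading 120 -> 30
  ]
  -- iteration 2/3 --
  RT 90: heading 30 -> 300
  REPEAT 4 [
    -- iteration 1/4 --
    BK 2.9: (9,-4) -> (7.55,-1.489) [heading=300, draw]
    RT 90: heading 300 -> 210
    -- iteration 2/4 --
    BK 2.9: (7.55,-1.489) -> (10.061,-0.039) [heading=210, draw]
    RT 90: heading 210 -> 120
    -- iteration 3/4 --
    BK 2.9: (10.061,-0.039) -> (11.511,-2.55) [heading=120, draw]
    RT 90: heading 120 -> 30
    -- iteration 4/4 --
    BK 2.9: (11.511,-2.55) -> (9,-4) [heading=30, draw]
    RT 90: heading 30 -> 300
  ]
  -- iteration 3/3 --
  RT 90: heading 300 -> 210
  REPEAT 4 [
    -- iteration 1/4 --
    BK 2.9: (9,-4) -> (11.511,-2.55) [heading=210, draw]
    RT 90: heading 210 -> 120
    -- iteration 2/4 --
    BK 2.9: (11.511,-2.55) -> (12.961,-5.061) [heading=120, draw]
    RT 90: heading 120 -> 30
    -- iteration 3/4 --
    BK 2.9: (12.961,-5.061) -> (10.45,-6.511) [heading=30, draw]
    RT 90: heading 30 -> 300
    -- iteration 4/4 --
    BK 2.9: (10.45,-6.511) -> (9,-4) [heading=300, draw]
    RT 90: heading 300 -> 210
  ]
]
RT 246: heading 210 -> 324
RT 120: heading 324 -> 204
Final: pos=(9,-4), heading=204, 12 segment(s) drawn

Segment lengths:
  seg 1: (9,-4) -> (6.489,-5.45), length = 2.9
  seg 2: (6.489,-5.45) -> (5.039,-2.939), length = 2.9
  seg 3: (5.039,-2.939) -> (7.55,-1.489), length = 2.9
  seg 4: (7.55,-1.489) -> (9,-4), length = 2.9
  seg 5: (9,-4) -> (7.55,-1.489), length = 2.9
  seg 6: (7.55,-1.489) -> (10.061,-0.039), length = 2.9
  seg 7: (10.061,-0.039) -> (11.511,-2.55), length = 2.9
  seg 8: (11.511,-2.55) -> (9,-4), length = 2.9
  seg 9: (9,-4) -> (11.511,-2.55), length = 2.9
  seg 10: (11.511,-2.55) -> (12.961,-5.061), length = 2.9
  seg 11: (12.961,-5.061) -> (10.45,-6.511), length = 2.9
  seg 12: (10.45,-6.511) -> (9,-4), length = 2.9
Total = 34.8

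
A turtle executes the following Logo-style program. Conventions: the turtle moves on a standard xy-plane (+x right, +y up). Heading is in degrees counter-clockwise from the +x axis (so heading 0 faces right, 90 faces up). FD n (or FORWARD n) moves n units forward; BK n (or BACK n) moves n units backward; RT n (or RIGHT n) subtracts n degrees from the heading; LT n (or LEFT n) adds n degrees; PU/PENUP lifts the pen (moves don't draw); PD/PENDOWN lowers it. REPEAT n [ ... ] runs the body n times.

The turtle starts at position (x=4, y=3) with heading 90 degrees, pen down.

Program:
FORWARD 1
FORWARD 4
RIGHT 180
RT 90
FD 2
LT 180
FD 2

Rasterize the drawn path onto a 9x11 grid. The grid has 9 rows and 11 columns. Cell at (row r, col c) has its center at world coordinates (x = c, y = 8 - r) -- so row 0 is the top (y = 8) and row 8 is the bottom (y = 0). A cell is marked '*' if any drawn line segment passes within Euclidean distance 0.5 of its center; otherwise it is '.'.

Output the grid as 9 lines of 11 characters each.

Segment 0: (4,3) -> (4,4)
Segment 1: (4,4) -> (4,8)
Segment 2: (4,8) -> (2,8)
Segment 3: (2,8) -> (4,8)

Answer: ..***......
....*......
....*......
....*......
....*......
....*......
...........
...........
...........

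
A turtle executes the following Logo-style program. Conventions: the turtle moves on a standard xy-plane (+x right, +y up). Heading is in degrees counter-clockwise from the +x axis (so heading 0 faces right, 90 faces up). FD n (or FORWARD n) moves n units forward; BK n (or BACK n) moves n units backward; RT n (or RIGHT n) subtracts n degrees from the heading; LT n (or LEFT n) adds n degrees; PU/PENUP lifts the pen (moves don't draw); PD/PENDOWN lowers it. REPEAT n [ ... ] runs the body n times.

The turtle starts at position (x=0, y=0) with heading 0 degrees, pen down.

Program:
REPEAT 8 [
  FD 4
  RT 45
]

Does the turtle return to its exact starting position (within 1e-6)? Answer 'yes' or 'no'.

Answer: yes

Derivation:
Executing turtle program step by step:
Start: pos=(0,0), heading=0, pen down
REPEAT 8 [
  -- iteration 1/8 --
  FD 4: (0,0) -> (4,0) [heading=0, draw]
  RT 45: heading 0 -> 315
  -- iteration 2/8 --
  FD 4: (4,0) -> (6.828,-2.828) [heading=315, draw]
  RT 45: heading 315 -> 270
  -- iteration 3/8 --
  FD 4: (6.828,-2.828) -> (6.828,-6.828) [heading=270, draw]
  RT 45: heading 270 -> 225
  -- iteration 4/8 --
  FD 4: (6.828,-6.828) -> (4,-9.657) [heading=225, draw]
  RT 45: heading 225 -> 180
  -- iteration 5/8 --
  FD 4: (4,-9.657) -> (0,-9.657) [heading=180, draw]
  RT 45: heading 180 -> 135
  -- iteration 6/8 --
  FD 4: (0,-9.657) -> (-2.828,-6.828) [heading=135, draw]
  RT 45: heading 135 -> 90
  -- iteration 7/8 --
  FD 4: (-2.828,-6.828) -> (-2.828,-2.828) [heading=90, draw]
  RT 45: heading 90 -> 45
  -- iteration 8/8 --
  FD 4: (-2.828,-2.828) -> (0,0) [heading=45, draw]
  RT 45: heading 45 -> 0
]
Final: pos=(0,0), heading=0, 8 segment(s) drawn

Start position: (0, 0)
Final position: (0, 0)
Distance = 0; < 1e-6 -> CLOSED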